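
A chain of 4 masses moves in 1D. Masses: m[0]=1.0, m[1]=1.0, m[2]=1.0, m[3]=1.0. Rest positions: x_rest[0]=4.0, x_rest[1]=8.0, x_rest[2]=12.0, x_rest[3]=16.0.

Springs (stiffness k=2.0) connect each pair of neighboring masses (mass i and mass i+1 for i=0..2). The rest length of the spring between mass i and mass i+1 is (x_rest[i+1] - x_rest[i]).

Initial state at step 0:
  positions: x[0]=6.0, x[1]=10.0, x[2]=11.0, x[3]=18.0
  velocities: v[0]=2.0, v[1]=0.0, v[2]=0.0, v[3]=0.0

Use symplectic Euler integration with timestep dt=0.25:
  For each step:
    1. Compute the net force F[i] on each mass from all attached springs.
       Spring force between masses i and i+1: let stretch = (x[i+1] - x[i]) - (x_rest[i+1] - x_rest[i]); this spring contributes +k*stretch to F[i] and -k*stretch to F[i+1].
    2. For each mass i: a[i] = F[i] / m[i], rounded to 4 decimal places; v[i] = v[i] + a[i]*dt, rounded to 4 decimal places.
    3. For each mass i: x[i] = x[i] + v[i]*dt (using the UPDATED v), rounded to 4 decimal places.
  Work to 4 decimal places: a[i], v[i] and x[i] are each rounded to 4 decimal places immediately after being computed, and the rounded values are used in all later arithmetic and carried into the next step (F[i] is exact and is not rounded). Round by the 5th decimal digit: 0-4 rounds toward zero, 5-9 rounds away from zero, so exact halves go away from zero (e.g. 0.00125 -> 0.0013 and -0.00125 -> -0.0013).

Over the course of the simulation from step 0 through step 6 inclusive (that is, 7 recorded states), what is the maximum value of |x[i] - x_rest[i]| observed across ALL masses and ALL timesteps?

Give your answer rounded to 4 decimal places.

Step 0: x=[6.0000 10.0000 11.0000 18.0000] v=[2.0000 0.0000 0.0000 0.0000]
Step 1: x=[6.5000 9.6250 11.7500 17.6250] v=[2.0000 -1.5000 3.0000 -1.5000]
Step 2: x=[6.8906 9.1250 12.9688 17.0156] v=[1.5625 -2.0000 4.8750 -2.4375]
Step 3: x=[7.0605 8.8262 14.2129 16.4004] v=[0.6797 -1.1953 4.9765 -2.4609]
Step 4: x=[6.9511 8.9800 15.0571 16.0117] v=[-0.4375 0.6152 3.3769 -1.5547]
Step 5: x=[6.5953 9.6398 15.2610 16.0037] v=[-1.4231 2.6393 0.8157 -0.0320]
Step 6: x=[6.1201 10.6217 14.8551 16.4029] v=[-1.9009 3.9277 -1.6236 1.5967]
Max displacement = 3.2610

Answer: 3.2610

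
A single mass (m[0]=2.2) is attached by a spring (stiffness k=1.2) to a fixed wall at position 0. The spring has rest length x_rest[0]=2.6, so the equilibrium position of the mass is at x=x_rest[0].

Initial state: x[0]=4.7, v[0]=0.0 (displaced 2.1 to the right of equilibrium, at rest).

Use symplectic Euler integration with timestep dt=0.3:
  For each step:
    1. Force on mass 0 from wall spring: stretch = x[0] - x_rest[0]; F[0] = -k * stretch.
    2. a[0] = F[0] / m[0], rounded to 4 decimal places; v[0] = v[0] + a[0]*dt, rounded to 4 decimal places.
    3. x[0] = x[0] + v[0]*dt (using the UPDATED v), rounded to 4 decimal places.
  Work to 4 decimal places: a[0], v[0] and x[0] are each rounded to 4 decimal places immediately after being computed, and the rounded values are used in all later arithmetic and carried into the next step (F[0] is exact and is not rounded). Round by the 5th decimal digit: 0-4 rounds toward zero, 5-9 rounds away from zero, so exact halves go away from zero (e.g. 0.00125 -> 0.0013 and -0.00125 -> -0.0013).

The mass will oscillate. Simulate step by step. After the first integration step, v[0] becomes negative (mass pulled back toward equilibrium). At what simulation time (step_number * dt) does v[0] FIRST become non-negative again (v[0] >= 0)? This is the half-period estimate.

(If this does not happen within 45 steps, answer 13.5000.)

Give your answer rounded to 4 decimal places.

Answer: 4.5000

Derivation:
Step 0: x=[4.7000] v=[0.0000]
Step 1: x=[4.5969] v=[-0.3437]
Step 2: x=[4.3958] v=[-0.6705]
Step 3: x=[4.1065] v=[-0.9644]
Step 4: x=[3.7432] v=[-1.2109]
Step 5: x=[3.3238] v=[-1.3980]
Step 6: x=[2.8689] v=[-1.5164]
Step 7: x=[2.4008] v=[-1.5604]
Step 8: x=[1.9425] v=[-1.5278]
Step 9: x=[1.5164] v=[-1.4202]
Step 10: x=[1.1435] v=[-1.2429]
Step 11: x=[0.8421] v=[-1.0046]
Step 12: x=[0.6270] v=[-0.7169]
Step 13: x=[0.5088] v=[-0.3940]
Step 14: x=[0.4933] v=[-0.0518]
Step 15: x=[0.5812] v=[0.2929]
First v>=0 after going negative at step 15, time=4.5000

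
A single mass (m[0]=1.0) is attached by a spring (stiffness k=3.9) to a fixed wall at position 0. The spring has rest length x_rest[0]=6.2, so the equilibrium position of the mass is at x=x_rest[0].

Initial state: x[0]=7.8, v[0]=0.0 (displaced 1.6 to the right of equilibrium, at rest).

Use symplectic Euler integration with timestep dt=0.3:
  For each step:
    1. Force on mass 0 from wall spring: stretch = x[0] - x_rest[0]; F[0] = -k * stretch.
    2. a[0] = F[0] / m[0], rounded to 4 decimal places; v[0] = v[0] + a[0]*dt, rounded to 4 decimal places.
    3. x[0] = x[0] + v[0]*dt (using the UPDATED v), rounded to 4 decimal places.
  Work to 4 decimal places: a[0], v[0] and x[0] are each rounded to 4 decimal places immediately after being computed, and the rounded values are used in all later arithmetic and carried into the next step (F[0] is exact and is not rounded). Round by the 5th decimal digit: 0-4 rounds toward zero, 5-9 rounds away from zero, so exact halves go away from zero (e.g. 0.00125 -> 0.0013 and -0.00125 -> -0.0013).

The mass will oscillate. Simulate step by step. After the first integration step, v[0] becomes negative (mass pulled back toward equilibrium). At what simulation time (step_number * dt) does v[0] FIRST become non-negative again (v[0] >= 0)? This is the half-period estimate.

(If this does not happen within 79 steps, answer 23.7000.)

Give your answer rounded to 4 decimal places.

Step 0: x=[7.8000] v=[0.0000]
Step 1: x=[7.2384] v=[-1.8720]
Step 2: x=[6.3123] v=[-3.0869]
Step 3: x=[5.3468] v=[-3.2183]
Step 4: x=[4.6808] v=[-2.2201]
Step 5: x=[4.5480] v=[-0.4426]
Step 6: x=[4.9951] v=[1.4902]
First v>=0 after going negative at step 6, time=1.8000

Answer: 1.8000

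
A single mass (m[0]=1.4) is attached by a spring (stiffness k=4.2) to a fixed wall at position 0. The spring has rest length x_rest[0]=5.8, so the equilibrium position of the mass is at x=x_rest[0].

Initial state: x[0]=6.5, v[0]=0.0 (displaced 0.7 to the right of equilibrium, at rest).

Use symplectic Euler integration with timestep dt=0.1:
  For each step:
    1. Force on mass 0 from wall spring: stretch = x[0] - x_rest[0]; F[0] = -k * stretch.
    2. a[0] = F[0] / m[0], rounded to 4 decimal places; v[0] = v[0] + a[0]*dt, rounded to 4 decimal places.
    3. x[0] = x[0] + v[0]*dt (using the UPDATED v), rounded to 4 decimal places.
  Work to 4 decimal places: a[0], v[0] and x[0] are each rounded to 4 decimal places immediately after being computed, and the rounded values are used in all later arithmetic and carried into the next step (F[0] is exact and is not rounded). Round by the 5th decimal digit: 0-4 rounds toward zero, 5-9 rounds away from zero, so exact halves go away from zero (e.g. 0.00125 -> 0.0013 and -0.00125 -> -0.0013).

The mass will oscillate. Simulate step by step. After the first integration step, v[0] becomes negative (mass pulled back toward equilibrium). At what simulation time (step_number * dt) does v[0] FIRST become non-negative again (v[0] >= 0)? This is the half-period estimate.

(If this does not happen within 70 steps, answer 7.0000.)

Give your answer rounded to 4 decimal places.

Answer: 1.9000

Derivation:
Step 0: x=[6.5000] v=[0.0000]
Step 1: x=[6.4790] v=[-0.2100]
Step 2: x=[6.4376] v=[-0.4137]
Step 3: x=[6.3771] v=[-0.6050]
Step 4: x=[6.2993] v=[-0.7781]
Step 5: x=[6.2065] v=[-0.9279]
Step 6: x=[6.1015] v=[-1.0499]
Step 7: x=[5.9875] v=[-1.1404]
Step 8: x=[5.8678] v=[-1.1967]
Step 9: x=[5.7461] v=[-1.2170]
Step 10: x=[5.6260] v=[-1.2008]
Step 11: x=[5.5111] v=[-1.1486]
Step 12: x=[5.4049] v=[-1.0619]
Step 13: x=[5.3106] v=[-0.9434]
Step 14: x=[5.2309] v=[-0.7966]
Step 15: x=[5.1683] v=[-0.6259]
Step 16: x=[5.1247] v=[-0.4364]
Step 17: x=[5.1013] v=[-0.2338]
Step 18: x=[5.0989] v=[-0.0242]
Step 19: x=[5.1175] v=[0.1861]
First v>=0 after going negative at step 19, time=1.9000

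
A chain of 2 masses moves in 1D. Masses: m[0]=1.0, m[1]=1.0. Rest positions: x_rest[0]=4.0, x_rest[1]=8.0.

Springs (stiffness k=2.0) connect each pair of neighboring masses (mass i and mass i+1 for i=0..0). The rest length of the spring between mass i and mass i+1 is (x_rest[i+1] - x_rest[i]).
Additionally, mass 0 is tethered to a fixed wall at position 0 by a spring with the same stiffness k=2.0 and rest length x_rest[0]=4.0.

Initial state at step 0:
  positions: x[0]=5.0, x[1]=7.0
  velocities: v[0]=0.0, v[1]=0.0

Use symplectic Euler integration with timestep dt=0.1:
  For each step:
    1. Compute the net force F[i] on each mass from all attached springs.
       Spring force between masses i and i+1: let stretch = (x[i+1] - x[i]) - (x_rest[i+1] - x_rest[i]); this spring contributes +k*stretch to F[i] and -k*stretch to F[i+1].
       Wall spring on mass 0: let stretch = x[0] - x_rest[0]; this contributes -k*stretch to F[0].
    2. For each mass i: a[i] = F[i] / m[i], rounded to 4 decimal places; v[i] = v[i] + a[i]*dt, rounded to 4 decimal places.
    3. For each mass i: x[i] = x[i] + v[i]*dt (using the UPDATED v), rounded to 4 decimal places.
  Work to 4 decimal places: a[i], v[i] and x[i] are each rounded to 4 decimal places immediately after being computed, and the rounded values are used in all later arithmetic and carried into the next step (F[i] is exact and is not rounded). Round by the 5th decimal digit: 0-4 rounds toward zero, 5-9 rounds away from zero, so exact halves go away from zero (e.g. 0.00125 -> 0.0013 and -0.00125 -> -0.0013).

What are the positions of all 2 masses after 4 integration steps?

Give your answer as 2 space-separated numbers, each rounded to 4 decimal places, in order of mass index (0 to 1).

Step 0: x=[5.0000 7.0000] v=[0.0000 0.0000]
Step 1: x=[4.9400 7.0400] v=[-0.6000 0.4000]
Step 2: x=[4.8232 7.1180] v=[-1.1680 0.7800]
Step 3: x=[4.6558 7.2301] v=[-1.6737 1.1210]
Step 4: x=[4.4468 7.3707] v=[-2.0900 1.4061]

Answer: 4.4468 7.3707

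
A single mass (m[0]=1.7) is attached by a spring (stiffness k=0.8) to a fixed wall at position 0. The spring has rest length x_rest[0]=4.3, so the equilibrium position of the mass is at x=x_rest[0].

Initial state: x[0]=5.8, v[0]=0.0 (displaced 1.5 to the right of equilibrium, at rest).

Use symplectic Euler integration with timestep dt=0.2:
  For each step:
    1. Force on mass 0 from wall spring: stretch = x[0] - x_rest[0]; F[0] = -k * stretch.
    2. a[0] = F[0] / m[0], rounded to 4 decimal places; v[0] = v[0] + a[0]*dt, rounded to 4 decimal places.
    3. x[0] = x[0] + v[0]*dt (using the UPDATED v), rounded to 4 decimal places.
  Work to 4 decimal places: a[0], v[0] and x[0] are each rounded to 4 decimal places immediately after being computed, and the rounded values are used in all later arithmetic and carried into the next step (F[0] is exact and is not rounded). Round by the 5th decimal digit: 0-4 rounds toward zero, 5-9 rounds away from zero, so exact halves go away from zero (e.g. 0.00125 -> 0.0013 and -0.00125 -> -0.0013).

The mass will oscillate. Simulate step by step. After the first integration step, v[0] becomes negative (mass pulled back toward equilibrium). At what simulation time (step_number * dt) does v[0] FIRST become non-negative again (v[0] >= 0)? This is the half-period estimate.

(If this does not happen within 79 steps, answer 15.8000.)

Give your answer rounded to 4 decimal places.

Answer: 4.6000

Derivation:
Step 0: x=[5.8000] v=[0.0000]
Step 1: x=[5.7718] v=[-0.1412]
Step 2: x=[5.7159] v=[-0.2797]
Step 3: x=[5.6333] v=[-0.4130]
Step 4: x=[5.5256] v=[-0.5385]
Step 5: x=[5.3948] v=[-0.6539]
Step 6: x=[5.2434] v=[-0.7569]
Step 7: x=[5.0743] v=[-0.8457]
Step 8: x=[4.8906] v=[-0.9186]
Step 9: x=[4.6958] v=[-0.9742]
Step 10: x=[4.4935] v=[-1.0115]
Step 11: x=[4.2876] v=[-1.0297]
Step 12: x=[4.0819] v=[-1.0285]
Step 13: x=[3.8803] v=[-1.0080]
Step 14: x=[3.6866] v=[-0.9685]
Step 15: x=[3.5044] v=[-0.9108]
Step 16: x=[3.3372] v=[-0.8359]
Step 17: x=[3.1881] v=[-0.7453]
Step 18: x=[3.0600] v=[-0.6407]
Step 19: x=[2.9552] v=[-0.5240]
Step 20: x=[2.8757] v=[-0.3974]
Step 21: x=[2.8230] v=[-0.2633]
Step 22: x=[2.7981] v=[-0.1243]
Step 23: x=[2.8015] v=[0.0171]
First v>=0 after going negative at step 23, time=4.6000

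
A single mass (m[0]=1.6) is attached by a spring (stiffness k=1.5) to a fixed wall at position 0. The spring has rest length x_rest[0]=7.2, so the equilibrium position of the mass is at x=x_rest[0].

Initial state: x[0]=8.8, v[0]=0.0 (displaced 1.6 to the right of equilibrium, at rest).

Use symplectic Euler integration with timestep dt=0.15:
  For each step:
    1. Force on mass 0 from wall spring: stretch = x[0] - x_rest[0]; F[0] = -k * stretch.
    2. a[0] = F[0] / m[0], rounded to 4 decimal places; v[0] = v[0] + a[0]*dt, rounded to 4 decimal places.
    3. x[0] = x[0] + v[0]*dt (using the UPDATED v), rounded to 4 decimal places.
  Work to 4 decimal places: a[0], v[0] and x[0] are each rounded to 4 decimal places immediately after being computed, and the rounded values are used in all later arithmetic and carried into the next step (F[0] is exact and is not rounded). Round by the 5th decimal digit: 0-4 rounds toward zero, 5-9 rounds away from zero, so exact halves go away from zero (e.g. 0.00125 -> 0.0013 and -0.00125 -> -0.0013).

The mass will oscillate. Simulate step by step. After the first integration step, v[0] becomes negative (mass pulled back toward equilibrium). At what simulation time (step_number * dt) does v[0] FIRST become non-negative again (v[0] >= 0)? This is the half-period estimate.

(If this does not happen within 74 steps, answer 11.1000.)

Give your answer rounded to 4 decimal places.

Answer: 3.3000

Derivation:
Step 0: x=[8.8000] v=[0.0000]
Step 1: x=[8.7663] v=[-0.2250]
Step 2: x=[8.6995] v=[-0.4453]
Step 3: x=[8.6011] v=[-0.6562]
Step 4: x=[8.4731] v=[-0.8532]
Step 5: x=[8.3183] v=[-1.0322]
Step 6: x=[8.1399] v=[-1.1895]
Step 7: x=[7.9416] v=[-1.3217]
Step 8: x=[7.7277] v=[-1.4260]
Step 9: x=[7.5027] v=[-1.5002]
Step 10: x=[7.2713] v=[-1.5428]
Step 11: x=[7.0384] v=[-1.5528]
Step 12: x=[6.8089] v=[-1.5301]
Step 13: x=[6.5876] v=[-1.4751]
Step 14: x=[6.3793] v=[-1.3890]
Step 15: x=[6.1883] v=[-1.2736]
Step 16: x=[6.0186] v=[-1.1313]
Step 17: x=[5.8738] v=[-0.9652]
Step 18: x=[5.7570] v=[-0.7787]
Step 19: x=[5.6706] v=[-0.5758]
Step 20: x=[5.6165] v=[-0.3607]
Step 21: x=[5.5958] v=[-0.1380]
Step 22: x=[5.6089] v=[0.0876]
First v>=0 after going negative at step 22, time=3.3000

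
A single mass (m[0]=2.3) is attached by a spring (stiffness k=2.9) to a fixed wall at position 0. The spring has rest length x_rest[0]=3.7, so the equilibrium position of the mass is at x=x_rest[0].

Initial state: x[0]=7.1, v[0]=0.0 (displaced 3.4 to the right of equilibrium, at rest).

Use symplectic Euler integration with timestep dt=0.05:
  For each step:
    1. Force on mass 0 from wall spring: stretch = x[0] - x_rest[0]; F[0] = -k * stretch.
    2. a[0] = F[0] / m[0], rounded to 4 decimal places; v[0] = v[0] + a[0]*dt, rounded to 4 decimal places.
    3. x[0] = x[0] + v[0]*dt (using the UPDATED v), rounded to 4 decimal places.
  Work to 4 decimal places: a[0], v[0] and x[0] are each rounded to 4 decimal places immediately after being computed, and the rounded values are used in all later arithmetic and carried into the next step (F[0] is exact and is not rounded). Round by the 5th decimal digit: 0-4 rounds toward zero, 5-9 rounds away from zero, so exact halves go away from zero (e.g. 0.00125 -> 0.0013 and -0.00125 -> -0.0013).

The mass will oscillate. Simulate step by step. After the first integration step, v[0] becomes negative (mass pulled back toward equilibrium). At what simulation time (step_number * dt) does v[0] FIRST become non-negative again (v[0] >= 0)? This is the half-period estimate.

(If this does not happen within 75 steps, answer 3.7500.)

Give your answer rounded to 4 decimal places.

Step 0: x=[7.1000] v=[0.0000]
Step 1: x=[7.0893] v=[-0.2144]
Step 2: x=[7.0679] v=[-0.4281]
Step 3: x=[7.0359] v=[-0.6404]
Step 4: x=[6.9934] v=[-0.8507]
Step 5: x=[6.9405] v=[-1.0583]
Step 6: x=[6.8774] v=[-1.2626]
Step 7: x=[6.8043] v=[-1.4629]
Step 8: x=[6.7214] v=[-1.6586]
Step 9: x=[6.6289] v=[-1.8491]
Step 10: x=[6.5272] v=[-2.0338]
Step 11: x=[6.4166] v=[-2.2120]
Step 12: x=[6.2974] v=[-2.3833]
Step 13: x=[6.1700] v=[-2.5471]
Step 14: x=[6.0349] v=[-2.7028]
Step 15: x=[5.8924] v=[-2.8500]
Step 16: x=[5.7430] v=[-2.9882]
Step 17: x=[5.5872] v=[-3.1170]
Step 18: x=[5.4254] v=[-3.2360]
Step 19: x=[5.2582] v=[-3.3448]
Step 20: x=[5.0861] v=[-3.4430]
Step 21: x=[4.9096] v=[-3.5304]
Step 22: x=[4.7293] v=[-3.6067]
Step 23: x=[4.5457] v=[-3.6716]
Step 24: x=[4.3595] v=[-3.7249]
Step 25: x=[4.1712] v=[-3.7665]
Step 26: x=[3.9814] v=[-3.7962]
Step 27: x=[3.7907] v=[-3.8139]
Step 28: x=[3.5997] v=[-3.8196]
Step 29: x=[3.4090] v=[-3.8133]
Step 30: x=[3.2193] v=[-3.7950]
Step 31: x=[3.0311] v=[-3.7647]
Step 32: x=[2.8450] v=[-3.7225]
Step 33: x=[2.6616] v=[-3.6686]
Step 34: x=[2.4814] v=[-3.6031]
Step 35: x=[2.3051] v=[-3.5263]
Step 36: x=[2.1332] v=[-3.4384]
Step 37: x=[1.9662] v=[-3.3396]
Step 38: x=[1.8047] v=[-3.2303]
Step 39: x=[1.6492] v=[-3.1108]
Step 40: x=[1.5001] v=[-2.9815]
Step 41: x=[1.3580] v=[-2.8428]
Step 42: x=[1.2232] v=[-2.6952]
Step 43: x=[1.0962] v=[-2.5391]
Step 44: x=[0.9775] v=[-2.3749]
Step 45: x=[0.8673] v=[-2.2033]
Step 46: x=[0.7661] v=[-2.0247]
Step 47: x=[0.6741] v=[-1.8397]
Step 48: x=[0.5917] v=[-1.6489]
Step 49: x=[0.5191] v=[-1.4529]
Step 50: x=[0.4565] v=[-1.2524]
Step 51: x=[0.4041] v=[-1.0479]
Step 52: x=[0.3621] v=[-0.8401]
Step 53: x=[0.3306] v=[-0.6297]
Step 54: x=[0.3097] v=[-0.4173]
Step 55: x=[0.2995] v=[-0.2036]
Step 56: x=[0.3000] v=[0.0108]
First v>=0 after going negative at step 56, time=2.8000

Answer: 2.8000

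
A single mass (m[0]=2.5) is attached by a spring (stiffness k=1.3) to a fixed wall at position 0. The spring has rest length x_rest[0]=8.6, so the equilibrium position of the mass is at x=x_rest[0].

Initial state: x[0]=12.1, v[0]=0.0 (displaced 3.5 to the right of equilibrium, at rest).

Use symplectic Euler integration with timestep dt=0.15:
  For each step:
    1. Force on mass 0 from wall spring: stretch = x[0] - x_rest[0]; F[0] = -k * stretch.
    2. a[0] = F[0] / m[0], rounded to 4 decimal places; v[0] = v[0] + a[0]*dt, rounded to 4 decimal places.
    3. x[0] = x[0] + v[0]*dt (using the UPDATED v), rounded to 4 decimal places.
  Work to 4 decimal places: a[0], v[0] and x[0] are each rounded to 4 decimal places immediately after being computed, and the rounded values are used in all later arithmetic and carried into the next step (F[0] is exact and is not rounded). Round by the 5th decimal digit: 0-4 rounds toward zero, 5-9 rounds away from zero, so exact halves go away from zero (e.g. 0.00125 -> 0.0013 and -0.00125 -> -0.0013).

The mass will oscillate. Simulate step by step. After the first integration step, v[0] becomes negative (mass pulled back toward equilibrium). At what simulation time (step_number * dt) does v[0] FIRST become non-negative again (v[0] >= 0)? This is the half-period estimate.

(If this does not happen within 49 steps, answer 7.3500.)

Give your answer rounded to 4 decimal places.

Answer: 4.5000

Derivation:
Step 0: x=[12.1000] v=[0.0000]
Step 1: x=[12.0591] v=[-0.2730]
Step 2: x=[11.9777] v=[-0.5428]
Step 3: x=[11.8568] v=[-0.8063]
Step 4: x=[11.6978] v=[-1.0603]
Step 5: x=[11.5025] v=[-1.3019]
Step 6: x=[11.2733] v=[-1.5283]
Step 7: x=[11.0128] v=[-1.7368]
Step 8: x=[10.7241] v=[-1.9250]
Step 9: x=[10.4105] v=[-2.0907]
Step 10: x=[10.0757] v=[-2.2319]
Step 11: x=[9.7237] v=[-2.3470]
Step 12: x=[9.3585] v=[-2.4346]
Step 13: x=[8.9844] v=[-2.4938]
Step 14: x=[8.6058] v=[-2.5238]
Step 15: x=[8.2272] v=[-2.5243]
Step 16: x=[7.8529] v=[-2.4952]
Step 17: x=[7.4874] v=[-2.4369]
Step 18: x=[7.1349] v=[-2.3501]
Step 19: x=[6.7995] v=[-2.2358]
Step 20: x=[6.4852] v=[-2.0954]
Step 21: x=[6.1956] v=[-1.9304]
Step 22: x=[5.9342] v=[-1.7429]
Step 23: x=[5.7040] v=[-1.5350]
Step 24: x=[5.5076] v=[-1.3091]
Step 25: x=[5.3474] v=[-1.0679]
Step 26: x=[5.2253] v=[-0.8142]
Step 27: x=[5.1427] v=[-0.5510]
Step 28: x=[5.1005] v=[-0.2813]
Step 29: x=[5.0993] v=[-0.0083]
Step 30: x=[5.1390] v=[0.2648]
First v>=0 after going negative at step 30, time=4.5000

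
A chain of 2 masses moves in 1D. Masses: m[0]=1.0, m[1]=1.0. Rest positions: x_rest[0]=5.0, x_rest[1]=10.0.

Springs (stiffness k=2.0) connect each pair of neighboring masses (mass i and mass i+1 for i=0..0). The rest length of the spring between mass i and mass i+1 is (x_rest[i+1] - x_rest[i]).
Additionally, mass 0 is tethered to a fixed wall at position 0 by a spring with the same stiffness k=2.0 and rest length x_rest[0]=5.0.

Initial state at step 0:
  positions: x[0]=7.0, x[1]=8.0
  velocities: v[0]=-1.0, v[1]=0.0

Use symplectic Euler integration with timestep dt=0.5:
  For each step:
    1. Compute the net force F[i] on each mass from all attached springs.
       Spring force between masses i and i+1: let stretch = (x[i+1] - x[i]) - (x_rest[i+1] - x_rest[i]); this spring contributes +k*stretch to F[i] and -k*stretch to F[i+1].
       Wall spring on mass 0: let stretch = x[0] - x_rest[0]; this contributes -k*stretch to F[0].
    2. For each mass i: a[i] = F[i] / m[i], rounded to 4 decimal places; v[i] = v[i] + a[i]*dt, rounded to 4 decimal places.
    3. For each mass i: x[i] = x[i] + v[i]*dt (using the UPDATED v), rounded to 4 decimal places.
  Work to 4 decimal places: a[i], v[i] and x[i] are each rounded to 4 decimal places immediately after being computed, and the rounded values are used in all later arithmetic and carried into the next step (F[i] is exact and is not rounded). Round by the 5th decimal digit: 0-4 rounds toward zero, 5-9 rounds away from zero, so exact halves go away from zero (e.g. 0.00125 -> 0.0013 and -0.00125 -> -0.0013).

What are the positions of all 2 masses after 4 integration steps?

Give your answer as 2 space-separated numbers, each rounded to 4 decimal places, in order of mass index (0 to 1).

Step 0: x=[7.0000 8.0000] v=[-1.0000 0.0000]
Step 1: x=[3.5000 10.0000] v=[-7.0000 4.0000]
Step 2: x=[1.5000 11.2500] v=[-4.0000 2.5000]
Step 3: x=[3.6250 10.1250] v=[4.2500 -2.2500]
Step 4: x=[7.1875 8.2500] v=[7.1250 -3.7500]

Answer: 7.1875 8.2500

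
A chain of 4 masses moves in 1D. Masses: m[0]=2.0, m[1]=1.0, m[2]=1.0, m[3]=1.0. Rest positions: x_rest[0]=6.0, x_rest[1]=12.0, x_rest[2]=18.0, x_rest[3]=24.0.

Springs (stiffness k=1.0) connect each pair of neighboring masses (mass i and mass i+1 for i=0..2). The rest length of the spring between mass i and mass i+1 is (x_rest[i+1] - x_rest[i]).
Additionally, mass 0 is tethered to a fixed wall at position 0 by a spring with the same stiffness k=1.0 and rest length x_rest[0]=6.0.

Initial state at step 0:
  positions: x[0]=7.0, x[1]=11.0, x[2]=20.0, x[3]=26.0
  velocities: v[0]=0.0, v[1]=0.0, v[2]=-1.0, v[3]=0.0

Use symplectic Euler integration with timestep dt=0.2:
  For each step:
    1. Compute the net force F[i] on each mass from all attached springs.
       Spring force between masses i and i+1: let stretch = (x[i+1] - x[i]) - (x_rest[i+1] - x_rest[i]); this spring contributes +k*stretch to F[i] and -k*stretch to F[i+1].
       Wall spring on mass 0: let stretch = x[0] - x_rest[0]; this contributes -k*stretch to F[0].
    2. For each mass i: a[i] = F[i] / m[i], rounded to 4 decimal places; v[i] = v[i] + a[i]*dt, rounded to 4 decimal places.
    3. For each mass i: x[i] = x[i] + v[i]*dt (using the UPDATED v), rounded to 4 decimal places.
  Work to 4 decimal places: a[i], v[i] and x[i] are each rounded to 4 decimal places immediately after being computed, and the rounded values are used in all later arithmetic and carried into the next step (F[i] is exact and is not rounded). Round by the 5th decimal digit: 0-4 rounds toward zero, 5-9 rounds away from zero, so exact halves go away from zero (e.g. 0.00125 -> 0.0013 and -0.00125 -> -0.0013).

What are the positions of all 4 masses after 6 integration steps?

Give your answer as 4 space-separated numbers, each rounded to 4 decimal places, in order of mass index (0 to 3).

Answer: 6.1234 13.5824 17.7759 25.5030

Derivation:
Step 0: x=[7.0000 11.0000 20.0000 26.0000] v=[0.0000 0.0000 -1.0000 0.0000]
Step 1: x=[6.9400 11.2000 19.6800 26.0000] v=[-0.3000 1.0000 -1.6000 0.0000]
Step 2: x=[6.8264 11.5688 19.2736 25.9872] v=[-0.5680 1.8440 -2.0320 -0.0640]
Step 3: x=[6.6711 12.0561 18.8276 25.9459] v=[-0.7764 2.4365 -2.2302 -0.2067]
Step 4: x=[6.4901 12.5989 18.3954 25.8598] v=[-0.9050 2.7138 -2.1608 -0.4304]
Step 5: x=[6.3015 13.1292 18.0300 25.7151] v=[-0.9431 2.6513 -1.8272 -0.7233]
Step 6: x=[6.1234 13.5824 17.7759 25.5030] v=[-0.8905 2.2659 -1.2703 -1.0603]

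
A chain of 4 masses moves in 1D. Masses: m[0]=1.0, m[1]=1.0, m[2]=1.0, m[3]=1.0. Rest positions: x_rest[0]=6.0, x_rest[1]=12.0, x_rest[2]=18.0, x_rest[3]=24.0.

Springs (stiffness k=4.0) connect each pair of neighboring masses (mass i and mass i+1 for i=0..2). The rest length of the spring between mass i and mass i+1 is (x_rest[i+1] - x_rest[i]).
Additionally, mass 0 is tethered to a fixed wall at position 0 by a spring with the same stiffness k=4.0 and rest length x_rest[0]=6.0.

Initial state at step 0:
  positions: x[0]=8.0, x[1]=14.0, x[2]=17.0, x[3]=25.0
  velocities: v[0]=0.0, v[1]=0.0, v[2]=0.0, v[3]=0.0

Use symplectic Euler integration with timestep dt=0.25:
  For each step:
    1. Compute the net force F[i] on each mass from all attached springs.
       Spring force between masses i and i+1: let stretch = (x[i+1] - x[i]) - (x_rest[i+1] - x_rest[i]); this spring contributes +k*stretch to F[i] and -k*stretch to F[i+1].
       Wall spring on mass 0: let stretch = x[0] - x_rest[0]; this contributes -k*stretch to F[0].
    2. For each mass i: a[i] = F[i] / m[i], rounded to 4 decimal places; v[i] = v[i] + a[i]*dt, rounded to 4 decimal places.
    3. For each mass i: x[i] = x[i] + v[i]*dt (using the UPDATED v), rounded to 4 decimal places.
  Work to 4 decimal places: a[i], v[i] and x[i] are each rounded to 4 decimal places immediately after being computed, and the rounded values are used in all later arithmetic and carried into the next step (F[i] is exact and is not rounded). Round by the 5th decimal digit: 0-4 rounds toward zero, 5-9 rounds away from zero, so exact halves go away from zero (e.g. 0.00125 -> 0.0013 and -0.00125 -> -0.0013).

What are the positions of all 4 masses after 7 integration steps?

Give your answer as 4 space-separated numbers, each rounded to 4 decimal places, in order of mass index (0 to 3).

Answer: 6.1843 11.3731 16.7267 26.0264

Derivation:
Step 0: x=[8.0000 14.0000 17.0000 25.0000] v=[0.0000 0.0000 0.0000 0.0000]
Step 1: x=[7.5000 13.2500 18.2500 24.5000] v=[-2.0000 -3.0000 5.0000 -2.0000]
Step 2: x=[6.5625 12.3125 19.8125 23.9375] v=[-3.7500 -3.7500 6.2500 -2.2500]
Step 3: x=[5.4219 11.8125 20.5313 23.8438] v=[-4.5625 -2.0000 2.8750 -0.3750]
Step 4: x=[4.5235 11.8946 19.8985 24.4219] v=[-3.5938 0.3282 -2.5313 2.3125]
Step 5: x=[4.3370 12.1349 18.3956 25.3692] v=[-0.7462 0.9610 -6.0118 3.7891]
Step 6: x=[5.0157 11.9909 17.0709 26.0731] v=[2.7147 -0.5762 -5.2989 2.8155]
Step 7: x=[6.1843 11.3731 16.7267 26.0264] v=[4.6742 -2.4714 -1.3767 -0.1867]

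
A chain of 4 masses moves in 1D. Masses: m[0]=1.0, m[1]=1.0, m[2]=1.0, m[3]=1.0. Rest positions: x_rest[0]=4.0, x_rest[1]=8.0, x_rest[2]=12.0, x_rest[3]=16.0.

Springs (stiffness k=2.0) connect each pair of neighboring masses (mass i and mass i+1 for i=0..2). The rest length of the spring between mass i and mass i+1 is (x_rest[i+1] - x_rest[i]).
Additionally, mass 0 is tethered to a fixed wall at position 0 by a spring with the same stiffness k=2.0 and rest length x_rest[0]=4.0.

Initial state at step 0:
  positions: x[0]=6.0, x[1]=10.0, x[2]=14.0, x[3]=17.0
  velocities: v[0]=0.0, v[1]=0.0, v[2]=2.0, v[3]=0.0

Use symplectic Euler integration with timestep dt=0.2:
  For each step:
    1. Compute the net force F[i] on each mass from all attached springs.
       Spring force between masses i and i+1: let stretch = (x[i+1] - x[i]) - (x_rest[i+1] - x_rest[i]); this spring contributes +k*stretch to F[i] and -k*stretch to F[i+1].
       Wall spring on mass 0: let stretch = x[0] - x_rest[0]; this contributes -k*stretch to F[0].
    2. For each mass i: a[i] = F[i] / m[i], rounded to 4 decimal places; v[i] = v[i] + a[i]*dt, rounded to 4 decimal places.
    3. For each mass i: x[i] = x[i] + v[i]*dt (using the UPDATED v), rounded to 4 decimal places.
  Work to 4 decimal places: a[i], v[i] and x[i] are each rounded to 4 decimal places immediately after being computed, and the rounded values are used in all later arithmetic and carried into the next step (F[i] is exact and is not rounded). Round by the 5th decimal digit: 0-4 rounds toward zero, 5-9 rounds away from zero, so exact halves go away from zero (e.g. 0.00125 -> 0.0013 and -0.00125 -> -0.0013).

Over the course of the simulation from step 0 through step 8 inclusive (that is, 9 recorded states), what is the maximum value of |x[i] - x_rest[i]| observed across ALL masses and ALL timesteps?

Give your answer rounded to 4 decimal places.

Step 0: x=[6.0000 10.0000 14.0000 17.0000] v=[0.0000 0.0000 2.0000 0.0000]
Step 1: x=[5.8400 10.0000 14.3200 17.0800] v=[-0.8000 0.0000 1.6000 0.4000]
Step 2: x=[5.5456 10.0128 14.5152 17.2592] v=[-1.4720 0.0640 0.9760 0.8960]
Step 3: x=[5.1649 10.0284 14.5697 17.5389] v=[-1.9034 0.0781 0.2726 1.3984]
Step 4: x=[4.7601 10.0182 14.4985 17.9010] v=[-2.0240 -0.0508 -0.3562 1.8107]
Step 5: x=[4.3951 9.9458 14.3410 18.3109] v=[-1.8248 -0.3619 -0.7873 2.0497]
Step 6: x=[4.1226 9.7810 14.1495 18.7232] v=[-1.3626 -0.8241 -0.9574 2.0617]
Step 7: x=[3.9729 9.5130 13.9744 19.0896] v=[-0.7483 -1.3401 -0.8753 1.8322]
Step 8: x=[3.9486 9.1587 13.8516 19.3668] v=[-0.1214 -1.7716 -0.6138 1.3861]
Max displacement = 3.3668

Answer: 3.3668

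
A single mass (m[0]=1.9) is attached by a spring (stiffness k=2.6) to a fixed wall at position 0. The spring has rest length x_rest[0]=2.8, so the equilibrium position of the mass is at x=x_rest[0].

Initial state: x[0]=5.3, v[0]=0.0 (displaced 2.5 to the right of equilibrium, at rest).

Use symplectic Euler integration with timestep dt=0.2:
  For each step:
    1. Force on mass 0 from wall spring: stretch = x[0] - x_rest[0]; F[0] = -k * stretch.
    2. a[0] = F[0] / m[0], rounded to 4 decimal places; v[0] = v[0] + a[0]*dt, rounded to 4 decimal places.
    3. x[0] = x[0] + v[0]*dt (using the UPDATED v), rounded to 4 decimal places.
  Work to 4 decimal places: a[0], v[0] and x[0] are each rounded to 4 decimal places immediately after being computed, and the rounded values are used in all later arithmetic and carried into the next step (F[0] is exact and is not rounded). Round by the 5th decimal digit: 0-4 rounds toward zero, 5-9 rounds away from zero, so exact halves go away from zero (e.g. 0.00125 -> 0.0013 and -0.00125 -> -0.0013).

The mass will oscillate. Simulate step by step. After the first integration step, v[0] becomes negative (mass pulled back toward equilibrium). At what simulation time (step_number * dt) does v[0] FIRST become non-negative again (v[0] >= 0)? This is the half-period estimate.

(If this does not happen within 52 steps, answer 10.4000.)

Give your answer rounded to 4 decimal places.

Answer: 2.8000

Derivation:
Step 0: x=[5.3000] v=[0.0000]
Step 1: x=[5.1632] v=[-0.6842]
Step 2: x=[4.8970] v=[-1.3310]
Step 3: x=[4.5160] v=[-1.9049]
Step 4: x=[4.0411] v=[-2.3745]
Step 5: x=[3.4983] v=[-2.7142]
Step 6: x=[2.9172] v=[-2.9053]
Step 7: x=[2.3297] v=[-2.9374]
Step 8: x=[1.7680] v=[-2.8087]
Step 9: x=[1.2627] v=[-2.5263]
Step 10: x=[0.8416] v=[-2.1056]
Step 11: x=[0.5277] v=[-1.5696]
Step 12: x=[0.3382] v=[-0.9477]
Step 13: x=[0.2834] v=[-0.2739]
Step 14: x=[0.3664] v=[0.4149]
First v>=0 after going negative at step 14, time=2.8000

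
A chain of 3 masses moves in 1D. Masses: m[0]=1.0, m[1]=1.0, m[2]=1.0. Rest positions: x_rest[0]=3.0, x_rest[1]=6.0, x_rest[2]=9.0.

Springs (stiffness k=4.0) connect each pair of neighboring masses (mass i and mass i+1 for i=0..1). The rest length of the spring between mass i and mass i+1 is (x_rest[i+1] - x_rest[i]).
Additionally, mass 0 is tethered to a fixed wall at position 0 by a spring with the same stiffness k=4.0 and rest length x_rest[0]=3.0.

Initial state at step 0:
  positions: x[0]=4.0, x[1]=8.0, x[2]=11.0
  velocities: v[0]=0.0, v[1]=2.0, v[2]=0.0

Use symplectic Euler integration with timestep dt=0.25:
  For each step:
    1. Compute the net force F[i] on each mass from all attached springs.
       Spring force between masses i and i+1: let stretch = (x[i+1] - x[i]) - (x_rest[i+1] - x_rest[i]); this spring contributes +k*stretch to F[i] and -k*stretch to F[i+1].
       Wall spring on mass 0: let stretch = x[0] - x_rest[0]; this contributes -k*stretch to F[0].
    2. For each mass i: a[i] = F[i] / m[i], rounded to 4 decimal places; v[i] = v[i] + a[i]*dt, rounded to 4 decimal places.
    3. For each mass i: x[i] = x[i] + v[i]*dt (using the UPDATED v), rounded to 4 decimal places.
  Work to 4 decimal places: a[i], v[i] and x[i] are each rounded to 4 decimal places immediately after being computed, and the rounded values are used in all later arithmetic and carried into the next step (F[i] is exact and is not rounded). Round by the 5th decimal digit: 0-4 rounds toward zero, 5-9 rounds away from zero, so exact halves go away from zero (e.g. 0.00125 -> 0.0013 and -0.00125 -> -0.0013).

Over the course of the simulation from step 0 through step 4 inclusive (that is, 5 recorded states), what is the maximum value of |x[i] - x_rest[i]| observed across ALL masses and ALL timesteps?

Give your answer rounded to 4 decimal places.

Step 0: x=[4.0000 8.0000 11.0000] v=[0.0000 2.0000 0.0000]
Step 1: x=[4.0000 8.2500 11.0000] v=[0.0000 1.0000 0.0000]
Step 2: x=[4.0625 8.1250 11.0625] v=[0.2500 -0.5000 0.2500]
Step 3: x=[4.1250 7.7188 11.1406] v=[0.2500 -1.6250 0.3125]
Step 4: x=[4.0547 7.2696 11.1133] v=[-0.2812 -1.7970 -0.1093]
Max displacement = 2.2500

Answer: 2.2500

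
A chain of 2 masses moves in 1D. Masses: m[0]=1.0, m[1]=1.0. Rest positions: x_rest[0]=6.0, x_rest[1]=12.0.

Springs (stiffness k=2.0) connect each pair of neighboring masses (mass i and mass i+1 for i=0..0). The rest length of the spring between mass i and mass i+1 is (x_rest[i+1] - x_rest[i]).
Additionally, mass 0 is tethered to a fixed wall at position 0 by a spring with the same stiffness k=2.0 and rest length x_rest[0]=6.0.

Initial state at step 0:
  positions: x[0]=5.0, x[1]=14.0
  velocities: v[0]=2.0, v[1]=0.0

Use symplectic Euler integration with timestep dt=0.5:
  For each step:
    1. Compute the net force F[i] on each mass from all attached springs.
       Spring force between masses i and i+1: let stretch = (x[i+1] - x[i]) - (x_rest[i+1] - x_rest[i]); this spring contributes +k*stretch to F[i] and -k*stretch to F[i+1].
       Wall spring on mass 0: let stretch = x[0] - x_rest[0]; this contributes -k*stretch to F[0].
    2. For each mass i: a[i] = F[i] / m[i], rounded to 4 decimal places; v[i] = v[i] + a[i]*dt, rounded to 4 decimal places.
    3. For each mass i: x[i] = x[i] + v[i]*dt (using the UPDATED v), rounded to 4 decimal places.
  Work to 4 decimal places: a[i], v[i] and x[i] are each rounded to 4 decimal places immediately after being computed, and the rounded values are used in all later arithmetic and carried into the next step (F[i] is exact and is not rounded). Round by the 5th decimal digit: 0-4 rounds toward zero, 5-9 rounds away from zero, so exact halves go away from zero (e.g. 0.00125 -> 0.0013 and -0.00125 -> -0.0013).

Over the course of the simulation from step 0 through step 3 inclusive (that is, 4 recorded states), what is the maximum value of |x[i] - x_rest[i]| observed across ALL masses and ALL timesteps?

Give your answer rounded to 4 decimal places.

Answer: 3.2500

Derivation:
Step 0: x=[5.0000 14.0000] v=[2.0000 0.0000]
Step 1: x=[8.0000 12.5000] v=[6.0000 -3.0000]
Step 2: x=[9.2500 11.7500] v=[2.5000 -1.5000]
Step 3: x=[7.1250 12.7500] v=[-4.2500 2.0000]
Max displacement = 3.2500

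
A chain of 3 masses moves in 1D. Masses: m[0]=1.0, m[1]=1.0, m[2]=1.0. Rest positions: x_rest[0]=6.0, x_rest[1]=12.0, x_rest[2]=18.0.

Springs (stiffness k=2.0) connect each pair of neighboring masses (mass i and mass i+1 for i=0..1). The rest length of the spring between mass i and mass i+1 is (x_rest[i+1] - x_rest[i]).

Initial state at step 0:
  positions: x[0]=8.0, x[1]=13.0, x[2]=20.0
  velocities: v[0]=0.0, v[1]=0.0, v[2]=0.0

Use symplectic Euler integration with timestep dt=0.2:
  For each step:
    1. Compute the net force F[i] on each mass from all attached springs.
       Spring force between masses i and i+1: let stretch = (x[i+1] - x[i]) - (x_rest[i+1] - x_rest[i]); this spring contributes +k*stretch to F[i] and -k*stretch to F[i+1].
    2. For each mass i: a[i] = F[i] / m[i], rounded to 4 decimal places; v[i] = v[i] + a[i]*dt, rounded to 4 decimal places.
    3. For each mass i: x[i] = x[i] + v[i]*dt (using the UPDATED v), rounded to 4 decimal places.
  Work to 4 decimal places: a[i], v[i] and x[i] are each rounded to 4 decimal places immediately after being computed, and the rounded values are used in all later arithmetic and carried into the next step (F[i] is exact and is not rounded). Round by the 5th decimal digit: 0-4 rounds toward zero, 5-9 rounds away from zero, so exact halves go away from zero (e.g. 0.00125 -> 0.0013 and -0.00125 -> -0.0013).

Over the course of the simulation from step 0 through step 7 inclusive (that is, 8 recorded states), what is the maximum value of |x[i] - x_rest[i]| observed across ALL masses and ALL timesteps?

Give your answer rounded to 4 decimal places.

Answer: 2.3524

Derivation:
Step 0: x=[8.0000 13.0000 20.0000] v=[0.0000 0.0000 0.0000]
Step 1: x=[7.9200 13.1600 19.9200] v=[-0.4000 0.8000 -0.4000]
Step 2: x=[7.7792 13.4416 19.7792] v=[-0.7040 1.4080 -0.7040]
Step 3: x=[7.6114 13.7772 19.6114] v=[-0.8390 1.6781 -0.8390]
Step 4: x=[7.4569 14.0863 19.4569] v=[-0.7727 1.5455 -0.7727]
Step 5: x=[7.3527 14.2947 19.3527] v=[-0.5209 1.0420 -0.5209]
Step 6: x=[7.3239 14.3524 19.3239] v=[-0.1441 0.2884 -0.1441]
Step 7: x=[7.3774 14.2455 19.3774] v=[0.2673 -0.5344 0.2673]
Max displacement = 2.3524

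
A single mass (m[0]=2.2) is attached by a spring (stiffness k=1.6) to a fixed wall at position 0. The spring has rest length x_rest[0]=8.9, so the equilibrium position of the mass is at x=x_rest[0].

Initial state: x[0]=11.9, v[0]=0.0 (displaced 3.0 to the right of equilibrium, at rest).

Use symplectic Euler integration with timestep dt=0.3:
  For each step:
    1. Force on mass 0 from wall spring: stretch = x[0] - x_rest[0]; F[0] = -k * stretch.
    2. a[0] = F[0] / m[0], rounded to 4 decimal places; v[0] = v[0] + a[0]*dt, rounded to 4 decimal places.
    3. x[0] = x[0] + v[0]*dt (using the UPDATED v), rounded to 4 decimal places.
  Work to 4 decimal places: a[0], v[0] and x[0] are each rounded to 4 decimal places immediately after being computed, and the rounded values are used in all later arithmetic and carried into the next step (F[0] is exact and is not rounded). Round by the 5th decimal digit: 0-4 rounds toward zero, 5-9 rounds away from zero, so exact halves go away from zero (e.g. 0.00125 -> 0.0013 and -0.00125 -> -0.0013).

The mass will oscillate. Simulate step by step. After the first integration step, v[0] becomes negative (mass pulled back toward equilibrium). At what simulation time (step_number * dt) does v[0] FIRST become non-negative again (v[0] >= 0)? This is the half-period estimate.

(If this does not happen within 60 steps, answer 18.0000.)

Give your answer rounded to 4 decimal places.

Answer: 3.9000

Derivation:
Step 0: x=[11.9000] v=[0.0000]
Step 1: x=[11.7037] v=[-0.6545]
Step 2: x=[11.3238] v=[-1.2662]
Step 3: x=[10.7853] v=[-1.7950]
Step 4: x=[10.1234] v=[-2.2063]
Step 5: x=[9.3814] v=[-2.4732]
Step 6: x=[8.6079] v=[-2.5782]
Step 7: x=[7.8536] v=[-2.5145]
Step 8: x=[7.1677] v=[-2.2862]
Step 9: x=[6.5952] v=[-1.9082]
Step 10: x=[6.1736] v=[-1.4053]
Step 11: x=[5.9305] v=[-0.8105]
Step 12: x=[5.8817] v=[-0.1626]
Step 13: x=[6.0305] v=[0.4959]
First v>=0 after going negative at step 13, time=3.9000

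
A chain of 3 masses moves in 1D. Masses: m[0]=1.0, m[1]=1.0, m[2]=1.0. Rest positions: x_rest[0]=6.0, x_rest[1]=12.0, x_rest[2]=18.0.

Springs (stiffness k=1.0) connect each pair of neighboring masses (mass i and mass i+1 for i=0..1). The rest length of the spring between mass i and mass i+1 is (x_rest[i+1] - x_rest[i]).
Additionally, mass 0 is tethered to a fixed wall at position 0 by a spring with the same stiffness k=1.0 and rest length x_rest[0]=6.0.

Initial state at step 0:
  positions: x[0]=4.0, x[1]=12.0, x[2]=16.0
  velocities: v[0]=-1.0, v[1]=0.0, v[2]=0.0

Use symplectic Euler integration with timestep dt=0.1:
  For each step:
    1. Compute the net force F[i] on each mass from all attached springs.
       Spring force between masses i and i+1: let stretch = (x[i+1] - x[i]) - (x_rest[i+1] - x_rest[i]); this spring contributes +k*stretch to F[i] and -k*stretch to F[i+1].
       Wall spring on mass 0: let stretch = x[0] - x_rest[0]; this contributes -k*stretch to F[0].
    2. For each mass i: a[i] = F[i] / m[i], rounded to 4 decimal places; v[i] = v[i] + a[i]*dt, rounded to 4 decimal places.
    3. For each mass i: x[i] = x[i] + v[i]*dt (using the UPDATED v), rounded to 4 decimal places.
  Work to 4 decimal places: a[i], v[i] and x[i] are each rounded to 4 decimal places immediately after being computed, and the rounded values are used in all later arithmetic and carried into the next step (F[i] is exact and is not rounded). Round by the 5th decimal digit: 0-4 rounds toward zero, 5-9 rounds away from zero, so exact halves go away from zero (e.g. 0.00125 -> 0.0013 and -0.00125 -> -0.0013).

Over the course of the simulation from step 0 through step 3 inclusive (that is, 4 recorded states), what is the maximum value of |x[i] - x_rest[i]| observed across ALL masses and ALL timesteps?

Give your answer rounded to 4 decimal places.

Step 0: x=[4.0000 12.0000 16.0000] v=[-1.0000 0.0000 0.0000]
Step 1: x=[3.9400 11.9600 16.0200] v=[-0.6000 -0.4000 0.2000]
Step 2: x=[3.9208 11.8804 16.0594] v=[-0.1920 -0.7960 0.3940]
Step 3: x=[3.9420 11.7630 16.1170] v=[0.2119 -1.1741 0.5761]
Max displacement = 2.0792

Answer: 2.0792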